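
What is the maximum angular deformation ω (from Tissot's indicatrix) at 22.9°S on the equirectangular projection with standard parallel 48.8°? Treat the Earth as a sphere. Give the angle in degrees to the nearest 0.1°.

The equidistant cylindrical projection with φ₀ = 48.8° has h = 1 (meridians true) and k = cos φ₀ / cos φ along parallels.
At 22.9°: h = 1.000, k = 0.7150; principal scales a = 1.000, b = 0.7150.
sin(ω/2) = (a − b)/(a + b) = 0.2850/1.715 = 0.1661, so ω = 2 arcsin(0.1661) ≈ 19.1°.

19.1°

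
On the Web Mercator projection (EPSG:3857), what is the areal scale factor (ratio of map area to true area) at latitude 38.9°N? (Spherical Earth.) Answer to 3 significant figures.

1.65

The Mercator projection is conformal; its linear scale factor is the same in every direction and equals sec φ = 1/cos φ.
Areal scale = k² = sec²φ = 1/cos²(38.9°) = 1/0.7782² = 1.651.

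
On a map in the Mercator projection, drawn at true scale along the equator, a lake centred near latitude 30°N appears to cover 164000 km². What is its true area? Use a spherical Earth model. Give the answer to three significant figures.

123000 km²

Mercator is conformal, so the point scale is isotropic: h = k = sec φ = 1/cos φ.
Areal scale = k² = sec²φ = 1/cos²(30°) = 1/0.8660² = 1.333.
True area = apparent / (areal scale) = 164000 / 1.333 ≈ 123000 km².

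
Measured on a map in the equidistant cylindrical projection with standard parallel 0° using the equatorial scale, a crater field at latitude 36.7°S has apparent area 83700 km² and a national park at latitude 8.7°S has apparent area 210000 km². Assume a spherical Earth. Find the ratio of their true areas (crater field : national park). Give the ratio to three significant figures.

0.323

On the plate carrée, areal scale = h·k = 1 × sec φ, so true area = apparent × cos φ.
True area of crater field: 83700 × cos(36.7°) = 83700 × 0.8018 = 67110 km².
True area of national park: 210000 × cos(8.7°) = 210000 × 0.9885 = 207600 km².
Ratio = 67110 / 207600 ≈ 0.323.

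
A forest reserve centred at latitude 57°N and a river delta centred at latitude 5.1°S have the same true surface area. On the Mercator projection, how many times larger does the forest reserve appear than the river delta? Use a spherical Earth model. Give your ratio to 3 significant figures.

3.34

On Mercator, area is exaggerated by sec²φ = 1/cos²φ.
At 57°: sec²(57°) = 1/0.5446² = 3.371.
At 5.1°: sec²(5.1°) = 1/0.9960² = 1.008.
Ratio = 3.371/1.008 = cos²(5.1°)/cos²(57°) ≈ 3.34.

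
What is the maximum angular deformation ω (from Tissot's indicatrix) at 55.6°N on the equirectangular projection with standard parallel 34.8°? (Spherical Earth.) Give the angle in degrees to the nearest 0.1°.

In the equirectangular projection with standard parallel φ₀ = 34.8° (x = Rλ cos φ₀, y = Rφ), meridians are true-scale (h = 1) and the parallel scale is k = cos φ₀ / cos φ.
At 55.6°: h = 1.000, k = 1.453; principal scales a = 1.453, b = 1.000.
sin(ω/2) = (a − b)/(a + b) = 0.4534/2.453 = 0.1848, so ω = 2 arcsin(0.1848) ≈ 21.3°.

21.3°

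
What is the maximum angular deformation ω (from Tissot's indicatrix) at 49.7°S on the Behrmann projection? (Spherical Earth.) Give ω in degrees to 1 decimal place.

Behrmann is a cylindrical equal-area projection with standard parallels at ±30°. A cylindrical equal-area projection with standard parallel φ₀ has meridian scale h = cos φ / cos φ₀ and parallel scale k = cos φ₀ / cos φ (so areas are preserved, h·k = 1).
At 49.7°: h = 0.7468, k = 1.339; principal scales a = 1.339, b = 0.7468.
sin(ω/2) = (a − b)/(a + b) = 0.5921/2.086 = 0.2839, so ω = 2 arcsin(0.2839) ≈ 33.0°.

33.0°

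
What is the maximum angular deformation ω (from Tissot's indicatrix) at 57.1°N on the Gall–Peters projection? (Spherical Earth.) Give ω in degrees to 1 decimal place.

Gall–Peters is a cylindrical equal-area projection with standard parallels at ±45°. Cylindrical equal-area (φ₀ = 45°): h = cos φ / cos 45° along meridians, k = cos 45° / cos φ along parallels; h·k = 1.
At 57.1°: h = 0.7682, k = 1.302; principal scales a = 1.302, b = 0.7682.
sin(ω/2) = (a − b)/(a + b) = 0.5336/2.070 = 0.2578, so ω = 2 arcsin(0.2578) ≈ 29.9°.

29.9°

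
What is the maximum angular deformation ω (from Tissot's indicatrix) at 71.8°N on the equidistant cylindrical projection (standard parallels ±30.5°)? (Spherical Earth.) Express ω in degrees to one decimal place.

55.8°

The equidistant cylindrical projection with φ₀ = 30.5° has h = 1 (meridians true) and k = cos φ₀ / cos φ along parallels.
At 71.8°: h = 1.000, k = 2.759; principal scales a = 2.759, b = 1.000.
sin(ω/2) = (a − b)/(a + b) = 1.759/3.759 = 0.4679, so ω = 2 arcsin(0.4679) ≈ 55.8°.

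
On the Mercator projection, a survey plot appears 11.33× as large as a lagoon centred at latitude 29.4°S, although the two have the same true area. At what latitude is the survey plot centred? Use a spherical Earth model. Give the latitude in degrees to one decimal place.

On Mercator, (apparent₁)/(apparent₂) = sec²φ₁ / sec²φ₂ when true areas are equal.
cos²φ₂ / cos²φ₁ = 11.33  ⇒  cos φ₁ = cos 29.4° / √11.33 = 0.8712/3.366 = 0.2588.
φ₁ = arccos(0.2588) ≈ 75.0°.

75.0°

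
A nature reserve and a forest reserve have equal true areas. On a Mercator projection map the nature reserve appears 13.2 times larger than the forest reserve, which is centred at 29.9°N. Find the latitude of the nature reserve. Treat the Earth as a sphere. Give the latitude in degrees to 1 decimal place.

On Mercator, (apparent₁)/(apparent₂) = sec²φ₁ / sec²φ₂ when true areas are equal.
cos²φ₂ / cos²φ₁ = 13.2  ⇒  cos φ₁ = cos 29.9° / √13.2 = 0.8669/3.633 = 0.2386.
φ₁ = arccos(0.2386) ≈ 76.2°.

76.2°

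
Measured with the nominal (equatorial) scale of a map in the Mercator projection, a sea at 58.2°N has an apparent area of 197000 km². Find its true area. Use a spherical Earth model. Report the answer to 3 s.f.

54700 km²

Mercator is conformal, so the point scale is isotropic: h = k = sec φ = 1/cos φ.
Areal scale = k² = sec²φ = 1/cos²(58.2°) = 1/0.5270² = 3.601.
True area = apparent / (areal scale) = 197000 / 3.601 ≈ 54700 km².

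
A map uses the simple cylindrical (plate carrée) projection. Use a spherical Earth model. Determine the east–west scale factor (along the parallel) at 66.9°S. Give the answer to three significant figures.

Plate carrée maps x = Rλ, y = Rφ. The meridian scale is h = 1 and the parallel scale is k = 1/cos φ = sec φ.
k = 1/cos 66.9° = 1/0.3923 = 2.549.

2.55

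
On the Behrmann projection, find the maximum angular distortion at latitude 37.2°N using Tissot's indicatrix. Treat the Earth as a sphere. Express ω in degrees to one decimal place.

9.6°

The Behrmann projection is cylindrical equal-area with φ₀ = 30°. For cylindrical equal-area with standard parallel φ₀, h = cos φ / cos φ₀ and k = cos φ₀ / cos φ, so h·k = 1.
At 37.2°: h = 0.9198, k = 1.087; principal scales a = 1.087, b = 0.9198.
sin(ω/2) = (a − b)/(a + b) = 0.1675/2.007 = 0.08345, so ω = 2 arcsin(0.08345) ≈ 9.6°.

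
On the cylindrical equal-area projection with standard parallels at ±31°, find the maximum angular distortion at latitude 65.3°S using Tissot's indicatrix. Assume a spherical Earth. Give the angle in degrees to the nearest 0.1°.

76.0°

For cylindrical equal-area with standard parallel φ₀, h = cos φ / cos φ₀ and k = cos φ₀ / cos φ, so h·k = 1.
At 65.3°: h = 0.4875, k = 2.051; principal scales a = 2.051, b = 0.4875.
sin(ω/2) = (a − b)/(a + b) = 1.564/2.539 = 0.6160, so ω = 2 arcsin(0.6160) ≈ 76.0°.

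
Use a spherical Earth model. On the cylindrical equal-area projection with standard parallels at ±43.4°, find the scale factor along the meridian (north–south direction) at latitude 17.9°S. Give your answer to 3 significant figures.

1.31

Cylindrical equal-area (φ₀ = 43.4°): h = cos φ / cos 43.4° along meridians, k = cos 43.4° / cos φ along parallels; h·k = 1.
h = cos 17.9° / cos 43.4° = 0.9516/0.7266 = 1.310.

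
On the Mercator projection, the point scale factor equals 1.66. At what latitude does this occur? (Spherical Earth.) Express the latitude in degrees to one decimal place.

Mercator scale is k = sec φ = 1/cos φ.
1/cos φ = 1.66  ⇒  cos φ = 0.6024  ⇒  φ = arccos(0.6024) ≈ 53.0°.

53.0°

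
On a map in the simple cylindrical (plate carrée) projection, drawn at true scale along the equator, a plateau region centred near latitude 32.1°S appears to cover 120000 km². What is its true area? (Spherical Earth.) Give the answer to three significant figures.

102000 km²

Plate carrée maps x = Rλ, y = Rφ. The meridian scale is h = 1 and the parallel scale is k = 1/cos φ = sec φ.
Areal scale = h·k = 1 × sec φ; at 32.1°, h = 1.000, k = 1.180, so h·k = 1.180.
True area = apparent / (areal scale) = 120000 / 1.180 ≈ 102000 km².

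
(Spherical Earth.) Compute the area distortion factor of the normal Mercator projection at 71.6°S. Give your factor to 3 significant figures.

Mercator is conformal, so the point scale is isotropic: h = k = sec φ = 1/cos φ.
Areal scale = k² = sec²φ = 1/cos²(71.6°) = 1/0.3156² = 10.04.

10.0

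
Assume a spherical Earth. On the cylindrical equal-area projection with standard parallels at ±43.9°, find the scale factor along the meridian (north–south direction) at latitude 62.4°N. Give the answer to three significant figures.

0.643

For cylindrical equal-area with standard parallel φ₀, h = cos φ / cos φ₀ and k = cos φ₀ / cos φ, so h·k = 1.
h = cos 62.4° / cos 43.9° = 0.4633/0.7206 = 0.6430.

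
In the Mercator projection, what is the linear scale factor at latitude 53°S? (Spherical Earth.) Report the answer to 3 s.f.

The Mercator projection is conformal; its linear scale factor is the same in every direction and equals sec φ = 1/cos φ.
k = 1/cos 53° = 1/0.6018 = 1.662.

1.66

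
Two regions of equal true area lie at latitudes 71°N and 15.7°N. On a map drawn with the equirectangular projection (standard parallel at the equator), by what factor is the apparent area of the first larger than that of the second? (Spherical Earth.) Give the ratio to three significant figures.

For the equirectangular projection with φ₀ = 0 (plate carrée), h = 1 along meridians and k = sec φ along parallels.
Areal scale at 71°: h·k = 1.000 × 3.072 = 3.072.
Areal scale at 15.7°: h·k = 1.000 × 1.039 = 1.039.
Ratio = 3.072/1.039 ≈ 2.96.

2.96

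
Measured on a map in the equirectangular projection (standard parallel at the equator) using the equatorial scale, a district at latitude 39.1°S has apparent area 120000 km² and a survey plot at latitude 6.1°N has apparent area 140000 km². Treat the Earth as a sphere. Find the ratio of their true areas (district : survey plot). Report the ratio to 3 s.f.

0.669

On the plate carrée, areal scale = h·k = 1 × sec φ, so true area = apparent × cos φ.
True area of district: 120000 × cos(39.1°) = 120000 × 0.7760 = 93130 km².
True area of survey plot: 140000 × cos(6.1°) = 140000 × 0.9943 = 139200 km².
Ratio = 93130 / 139200 ≈ 0.669.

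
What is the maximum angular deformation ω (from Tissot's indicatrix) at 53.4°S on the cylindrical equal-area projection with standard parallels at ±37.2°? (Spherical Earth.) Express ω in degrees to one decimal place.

32.7°

A cylindrical equal-area projection with standard parallel φ₀ has meridian scale h = cos φ / cos φ₀ and parallel scale k = cos φ₀ / cos φ (so areas are preserved, h·k = 1).
At 53.4°: h = 0.7485, k = 1.336; principal scales a = 1.336, b = 0.7485.
sin(ω/2) = (a − b)/(a + b) = 0.5874/2.084 = 0.2818, so ω = 2 arcsin(0.2818) ≈ 32.7°.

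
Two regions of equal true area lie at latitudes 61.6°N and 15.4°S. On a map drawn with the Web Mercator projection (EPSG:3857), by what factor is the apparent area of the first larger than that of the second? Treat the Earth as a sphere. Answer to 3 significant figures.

Mercator is conformal with k = sec φ, so areal scale = k² = sec²φ.
At 61.6°: sec²(61.6°) = 1/0.4756² = 4.421.
At 15.4°: sec²(15.4°) = 1/0.9641² = 1.076.
Ratio = 4.421/1.076 = cos²(15.4°)/cos²(61.6°) ≈ 4.11.

4.11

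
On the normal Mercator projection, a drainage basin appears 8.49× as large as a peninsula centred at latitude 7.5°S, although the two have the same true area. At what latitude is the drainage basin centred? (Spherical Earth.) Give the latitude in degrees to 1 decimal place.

70.1°

Mercator areal scale is sec²φ, so apparent-area ratio = sec²φ₁ / sec²φ₂ = cos²φ₂ / cos²φ₁.
cos²φ₂ / cos²φ₁ = 8.49  ⇒  cos φ₁ = cos 7.5° / √8.49 = 0.9914/2.914 = 0.3403.
φ₁ = arccos(0.3403) ≈ 70.1°.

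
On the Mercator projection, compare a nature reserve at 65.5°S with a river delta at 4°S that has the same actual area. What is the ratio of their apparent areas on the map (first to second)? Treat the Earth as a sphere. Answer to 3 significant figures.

5.79

Mercator areal scale is sec²φ.
At 65.5°: sec²(65.5°) = 1/0.4147² = 5.815.
At 4°: sec²(4°) = 1/0.9976² = 1.005.
Ratio = 5.815/1.005 = cos²(4°)/cos²(65.5°) ≈ 5.79.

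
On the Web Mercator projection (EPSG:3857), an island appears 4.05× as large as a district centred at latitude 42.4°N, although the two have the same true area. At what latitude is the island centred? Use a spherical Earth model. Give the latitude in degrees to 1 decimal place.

68.5°

On Mercator, (apparent₁)/(apparent₂) = sec²φ₁ / sec²φ₂ when true areas are equal.
cos²φ₂ / cos²φ₁ = 4.05  ⇒  cos φ₁ = cos 42.4° / √4.05 = 0.7385/2.012 = 0.3669.
φ₁ = arccos(0.3669) ≈ 68.5°.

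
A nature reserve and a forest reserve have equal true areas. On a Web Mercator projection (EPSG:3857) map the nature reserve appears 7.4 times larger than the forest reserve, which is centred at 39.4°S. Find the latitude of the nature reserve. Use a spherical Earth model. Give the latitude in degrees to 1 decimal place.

On Mercator, (apparent₁)/(apparent₂) = sec²φ₁ / sec²φ₂ when true areas are equal.
cos²φ₂ / cos²φ₁ = 7.4  ⇒  cos φ₁ = cos 39.4° / √7.4 = 0.7727/2.720 = 0.2841.
φ₁ = arccos(0.2841) ≈ 73.5°.

73.5°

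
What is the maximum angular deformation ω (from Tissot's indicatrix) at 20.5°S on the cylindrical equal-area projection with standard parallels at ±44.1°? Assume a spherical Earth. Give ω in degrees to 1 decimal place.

Cylindrical equal-area (φ₀ = 44.1°): h = cos φ / cos 44.1° along meridians, k = cos 44.1° / cos φ along parallels; h·k = 1.
At 20.5°: h = 1.304, k = 0.7667; principal scales a = 1.304, b = 0.7667.
sin(ω/2) = (a − b)/(a + b) = 0.5376/2.071 = 0.2596, so ω = 2 arcsin(0.2596) ≈ 30.1°.

30.1°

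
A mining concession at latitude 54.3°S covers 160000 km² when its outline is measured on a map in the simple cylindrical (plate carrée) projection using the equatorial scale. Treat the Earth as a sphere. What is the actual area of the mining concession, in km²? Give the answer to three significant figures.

93400 km²

In the plate carrée (x = Rλ, y = Rφ), meridians are true-scale (h = 1) and parallels are stretched by k = sec φ.
Areal scale = h·k = 1 × sec φ; at 54.3°, h = 1.000, k = 1.714, so h·k = 1.714.
True area = apparent / (areal scale) = 160000 / 1.714 ≈ 93400 km².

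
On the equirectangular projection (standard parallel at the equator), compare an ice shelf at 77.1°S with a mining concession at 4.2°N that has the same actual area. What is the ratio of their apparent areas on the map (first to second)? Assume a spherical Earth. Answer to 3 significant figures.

4.47

Plate carrée maps x = Rλ, y = Rφ. The meridian scale is h = 1 and the parallel scale is k = 1/cos φ = sec φ.
Areal scale at 77.1°: h·k = 1.000 × 4.479 = 4.479.
Areal scale at 4.2°: h·k = 1.000 × 1.003 = 1.003.
Ratio = 4.479/1.003 ≈ 4.47.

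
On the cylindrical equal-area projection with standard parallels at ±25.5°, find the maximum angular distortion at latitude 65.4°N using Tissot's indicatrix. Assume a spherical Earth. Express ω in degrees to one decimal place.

Cylindrical equal-area (φ₀ = 25.5°): h = cos φ / cos 25.5° along meridians, k = cos 25.5° / cos φ along parallels; h·k = 1.
At 65.4°: h = 0.4612, k = 2.168; principal scales a = 2.168, b = 0.4612.
sin(ω/2) = (a − b)/(a + b) = 1.707/2.629 = 0.6492, so ω = 2 arcsin(0.6492) ≈ 81.0°.

81.0°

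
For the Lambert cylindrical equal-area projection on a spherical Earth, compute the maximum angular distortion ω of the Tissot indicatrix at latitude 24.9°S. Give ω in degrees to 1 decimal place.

The Lambert cylindrical equal-area projection is the cylindrical equal-area projection with its standard parallel at the equator (φ₀ = 0). For cylindrical equal-area with standard parallel φ₀, h = cos φ / cos φ₀ and k = cos φ₀ / cos φ, so h·k = 1.
At 24.9°: h = 0.9070, k = 1.102; principal scales a = 1.102, b = 0.9070.
sin(ω/2) = (a − b)/(a + b) = 0.1954/2.010 = 0.09726, so ω = 2 arcsin(0.09726) ≈ 11.2°.

11.2°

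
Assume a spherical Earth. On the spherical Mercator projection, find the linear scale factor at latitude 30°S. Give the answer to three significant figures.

For Mercator, h = k = sec φ (a conformal cylindrical projection has a single point scale, 1/cos φ).
k = 1/cos 30° = 1/0.8660 = 1.155.

1.15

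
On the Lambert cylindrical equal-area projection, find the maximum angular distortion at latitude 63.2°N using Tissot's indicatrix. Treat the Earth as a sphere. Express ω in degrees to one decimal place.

82.9°

The Lambert cylindrical equal-area projection is the cylindrical equal-area projection with its standard parallel at the equator (φ₀ = 0). For cylindrical equal-area with standard parallel φ₀, h = cos φ / cos φ₀ and k = cos φ₀ / cos φ, so h·k = 1.
At 63.2°: h = 0.4509, k = 2.218; principal scales a = 2.218, b = 0.4509.
sin(ω/2) = (a − b)/(a + b) = 1.767/2.669 = 0.6621, so ω = 2 arcsin(0.6621) ≈ 82.9°.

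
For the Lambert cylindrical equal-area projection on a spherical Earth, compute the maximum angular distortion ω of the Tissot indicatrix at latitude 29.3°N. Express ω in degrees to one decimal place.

15.6°

The Lambert cylindrical equal-area projection is the cylindrical equal-area projection with its standard parallel at the equator (φ₀ = 0). Cylindrical equal-area (φ₀ = 0°): h = cos φ / cos 0° along meridians, k = cos 0° / cos φ along parallels; h·k = 1.
At 29.3°: h = 0.8721, k = 1.147; principal scales a = 1.147, b = 0.8721.
sin(ω/2) = (a − b)/(a + b) = 0.2746/2.019 = 0.1360, so ω = 2 arcsin(0.1360) ≈ 15.6°.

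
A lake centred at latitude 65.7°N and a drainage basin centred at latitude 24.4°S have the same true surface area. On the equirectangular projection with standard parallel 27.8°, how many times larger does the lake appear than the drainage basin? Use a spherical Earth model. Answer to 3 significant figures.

2.21

With standard parallel φ₀ = 27.8°, the equirectangular projection gives x = Rλ cos φ₀, y = Rφ, so h = 1 and k = cos 27.8° / cos φ.
Areal scale at 65.7°: h·k = 1.000 × 2.150 = 2.150.
Areal scale at 24.4°: h·k = 1.000 × 0.9713 = 0.9713.
Ratio = 2.150/0.9713 ≈ 2.21.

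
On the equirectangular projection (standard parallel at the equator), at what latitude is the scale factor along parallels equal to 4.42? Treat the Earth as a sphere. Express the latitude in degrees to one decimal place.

76.9°

Plate carrée: h = 1, k = sec φ along parallels.
sec φ = 4.42  ⇒  cos φ = 0.2262  ⇒  φ ≈ 76.9°.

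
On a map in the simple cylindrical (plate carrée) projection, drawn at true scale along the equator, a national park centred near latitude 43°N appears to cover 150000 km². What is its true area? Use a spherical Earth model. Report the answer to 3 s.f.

In the plate carrée (x = Rλ, y = Rφ), meridians are true-scale (h = 1) and parallels are stretched by k = sec φ.
Areal scale = h·k = 1 × sec φ; at 43°, h = 1.000, k = 1.367, so h·k = 1.367.
True area = apparent / (areal scale) = 150000 / 1.367 ≈ 110000 km².

110000 km²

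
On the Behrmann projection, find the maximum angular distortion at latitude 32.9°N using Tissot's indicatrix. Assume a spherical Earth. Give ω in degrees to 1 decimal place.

3.5°

Behrmann is a cylindrical equal-area projection with standard parallels at ±30°. A cylindrical equal-area projection with standard parallel φ₀ has meridian scale h = cos φ / cos φ₀ and parallel scale k = cos φ₀ / cos φ (so areas are preserved, h·k = 1).
At 32.9°: h = 0.9695, k = 1.031; principal scales a = 1.031, b = 0.9695.
sin(ω/2) = (a − b)/(a + b) = 0.06194/2.001 = 0.03096, so ω = 2 arcsin(0.03096) ≈ 3.5°.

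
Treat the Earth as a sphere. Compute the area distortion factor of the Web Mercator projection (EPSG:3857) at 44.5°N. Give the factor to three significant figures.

For Mercator, h = k = sec φ (a conformal cylindrical projection has a single point scale, 1/cos φ).
Areal scale = k² = sec²φ = 1/cos²(44.5°) = 1/0.7133² = 1.966.

1.97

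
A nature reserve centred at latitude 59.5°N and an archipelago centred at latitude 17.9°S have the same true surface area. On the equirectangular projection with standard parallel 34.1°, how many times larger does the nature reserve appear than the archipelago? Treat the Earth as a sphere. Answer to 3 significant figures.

1.87

With standard parallel φ₀ = 34.1°, the equirectangular projection gives x = Rλ cos φ₀, y = Rφ, so h = 1 and k = cos 34.1° / cos φ.
Areal scale at 59.5°: h·k = 1.000 × 1.632 = 1.632.
Areal scale at 17.9°: h·k = 1.000 × 0.8702 = 0.8702.
Ratio = 1.632/0.8702 ≈ 1.87.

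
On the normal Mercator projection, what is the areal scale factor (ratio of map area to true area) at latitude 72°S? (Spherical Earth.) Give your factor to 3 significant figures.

10.5

For Mercator, h = k = sec φ (a conformal cylindrical projection has a single point scale, 1/cos φ).
Areal scale = k² = sec²φ = 1/cos²(72°) = 1/0.3090² = 10.47.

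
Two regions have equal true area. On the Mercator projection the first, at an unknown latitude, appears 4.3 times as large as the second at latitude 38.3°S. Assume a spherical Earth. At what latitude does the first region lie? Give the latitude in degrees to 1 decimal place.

67.8°

On Mercator, (apparent₁)/(apparent₂) = sec²φ₁ / sec²φ₂ when true areas are equal.
cos²φ₂ / cos²φ₁ = 4.3  ⇒  cos φ₁ = cos 38.3° / √4.3 = 0.7848/2.074 = 0.3785.
φ₁ = arccos(0.3785) ≈ 67.8°.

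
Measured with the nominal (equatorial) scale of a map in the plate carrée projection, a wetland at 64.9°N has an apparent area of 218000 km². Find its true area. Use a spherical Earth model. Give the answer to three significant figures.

92500 km²

Plate carrée maps x = Rλ, y = Rφ. The meridian scale is h = 1 and the parallel scale is k = 1/cos φ = sec φ.
Areal scale = h·k = 1 × sec φ; at 64.9°, h = 1.000, k = 2.357, so h·k = 2.357.
True area = apparent / (areal scale) = 218000 / 2.357 ≈ 92500 km².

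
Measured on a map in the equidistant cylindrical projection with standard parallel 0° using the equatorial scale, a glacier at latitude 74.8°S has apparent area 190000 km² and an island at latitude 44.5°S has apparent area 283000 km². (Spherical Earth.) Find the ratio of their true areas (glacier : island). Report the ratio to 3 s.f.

0.247

On the plate carrée, areal scale = h·k = 1 × sec φ, so true area = apparent × cos φ.
True area of glacier: 190000 × cos(74.8°) = 190000 × 0.2622 = 49820 km².
True area of island: 283000 × cos(44.5°) = 283000 × 0.7133 = 201800 km².
Ratio = 49820 / 201800 ≈ 0.247.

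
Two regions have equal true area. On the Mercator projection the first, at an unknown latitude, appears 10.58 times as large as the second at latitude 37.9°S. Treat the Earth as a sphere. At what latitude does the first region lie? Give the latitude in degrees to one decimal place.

On Mercator, (apparent₁)/(apparent₂) = sec²φ₁ / sec²φ₂ when true areas are equal.
cos²φ₂ / cos²φ₁ = 10.58  ⇒  cos φ₁ = cos 37.9° / √10.58 = 0.7891/3.253 = 0.2426.
φ₁ = arccos(0.2426) ≈ 76.0°.

76.0°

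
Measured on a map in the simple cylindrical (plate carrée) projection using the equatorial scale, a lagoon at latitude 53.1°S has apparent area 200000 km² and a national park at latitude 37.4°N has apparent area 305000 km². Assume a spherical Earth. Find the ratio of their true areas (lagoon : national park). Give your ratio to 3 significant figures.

On the plate carrée, areal scale = h·k = 1 × sec φ, so true area = apparent × cos φ.
True area of lagoon: 200000 × cos(53.1°) = 200000 × 0.6004 = 120100 km².
True area of national park: 305000 × cos(37.4°) = 305000 × 0.7944 = 242300 km².
Ratio = 120100 / 242300 ≈ 0.496.

0.496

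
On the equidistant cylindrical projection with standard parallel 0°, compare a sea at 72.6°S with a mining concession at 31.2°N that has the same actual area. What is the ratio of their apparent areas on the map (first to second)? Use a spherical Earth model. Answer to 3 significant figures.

For the equirectangular projection with φ₀ = 0 (plate carrée), h = 1 along meridians and k = sec φ along parallels.
Areal scale at 72.6°: h·k = 1.000 × 3.344 = 3.344.
Areal scale at 31.2°: h·k = 1.000 × 1.169 = 1.169.
Ratio = 3.344/1.169 ≈ 2.86.

2.86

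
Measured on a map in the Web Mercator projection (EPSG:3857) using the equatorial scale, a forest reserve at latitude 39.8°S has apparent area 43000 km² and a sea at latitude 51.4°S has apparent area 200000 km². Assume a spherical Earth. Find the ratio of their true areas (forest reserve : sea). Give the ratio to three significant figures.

Since Mercator area scale is 1/cos²φ, the true area equals the apparent area multiplied by cos²φ.
True area of forest reserve: 43000 × cos²(39.8°) = 43000 × 0.5903 = 25380 km².
True area of sea: 200000 × cos²(51.4°) = 200000 × 0.3892 = 77850 km².
Ratio = 25380 / 77850 ≈ 0.326.

0.326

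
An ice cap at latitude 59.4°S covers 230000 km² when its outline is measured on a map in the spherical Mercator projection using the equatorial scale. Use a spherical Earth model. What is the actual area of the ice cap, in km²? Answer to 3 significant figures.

59600 km²

The Mercator projection is conformal; its linear scale factor is the same in every direction and equals sec φ = 1/cos φ.
Areal scale = k² = sec²φ = 1/cos²(59.4°) = 1/0.5090² = 3.859.
True area = apparent / (areal scale) = 230000 / 3.859 ≈ 59600 km².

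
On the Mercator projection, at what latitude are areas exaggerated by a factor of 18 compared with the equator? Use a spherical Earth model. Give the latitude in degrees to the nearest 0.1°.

Mercator areal scale is sec²φ.
sec²φ = 18  ⇒  cos²φ = 0.05556  ⇒  cos φ = 0.2357.
φ = arccos(0.2357) ≈ 76.4°.

76.4°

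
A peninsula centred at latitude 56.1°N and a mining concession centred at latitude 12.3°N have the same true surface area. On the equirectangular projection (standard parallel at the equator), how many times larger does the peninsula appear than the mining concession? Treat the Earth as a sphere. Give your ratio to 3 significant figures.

1.75

For the equirectangular projection with φ₀ = 0 (plate carrée), h = 1 along meridians and k = sec φ along parallels.
Areal scale at 56.1°: h·k = 1.000 × 1.793 = 1.793.
Areal scale at 12.3°: h·k = 1.000 × 1.023 = 1.023.
Ratio = 1.793/1.023 ≈ 1.75.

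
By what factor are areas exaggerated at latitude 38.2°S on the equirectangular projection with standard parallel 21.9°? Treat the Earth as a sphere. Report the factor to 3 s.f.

The equidistant cylindrical projection with φ₀ = 21.9° has h = 1 (meridians true) and k = cos φ₀ / cos φ along parallels.
Areal scale = h·k = 1 × cos φ₀ / cos φ; at 38.2°, h = 1.000, k = 1.181, so h·k = 1.181.

1.18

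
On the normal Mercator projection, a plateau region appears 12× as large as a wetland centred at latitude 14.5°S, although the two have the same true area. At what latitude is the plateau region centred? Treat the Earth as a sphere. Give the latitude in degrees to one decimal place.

73.8°

Mercator areal scale is sec²φ, so apparent-area ratio = sec²φ₁ / sec²φ₂ = cos²φ₂ / cos²φ₁.
cos²φ₂ / cos²φ₁ = 12  ⇒  cos φ₁ = cos 14.5° / √12 = 0.9681/3.464 = 0.2795.
φ₁ = arccos(0.2795) ≈ 73.8°.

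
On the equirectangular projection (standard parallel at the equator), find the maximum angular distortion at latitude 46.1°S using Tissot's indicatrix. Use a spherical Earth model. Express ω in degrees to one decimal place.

Plate carrée maps x = Rλ, y = Rφ. The meridian scale is h = 1 and the parallel scale is k = 1/cos φ = sec φ.
At 46.1°: h = 1.000, k = 1.442; principal scales a = 1.442, b = 1.000.
sin(ω/2) = (a − b)/(a + b) = 0.4422/2.442 = 0.1811, so ω = 2 arcsin(0.1811) ≈ 20.9°.

20.9°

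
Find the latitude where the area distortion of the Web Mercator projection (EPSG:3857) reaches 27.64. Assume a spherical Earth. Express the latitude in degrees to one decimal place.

Mercator areal scale is sec²φ.
sec²φ = 27.64  ⇒  cos²φ = 0.03618  ⇒  cos φ = 0.1902.
φ = arccos(0.1902) ≈ 79.0°.

79.0°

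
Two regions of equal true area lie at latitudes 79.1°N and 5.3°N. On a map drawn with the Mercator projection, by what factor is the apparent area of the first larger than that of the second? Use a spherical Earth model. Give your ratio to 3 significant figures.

27.7

On Mercator, area is exaggerated by sec²φ = 1/cos²φ.
At 79.1°: sec²(79.1°) = 1/0.1891² = 27.97.
At 5.3°: sec²(5.3°) = 1/0.9957² = 1.009.
Ratio = 27.97/1.009 = cos²(5.3°)/cos²(79.1°) ≈ 27.7.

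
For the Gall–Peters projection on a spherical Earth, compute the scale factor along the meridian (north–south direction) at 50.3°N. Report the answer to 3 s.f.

0.903

The Gall–Peters projection is cylindrical equal-area with φ₀ = 45°. For cylindrical equal-area with standard parallel φ₀, h = cos φ / cos φ₀ and k = cos φ₀ / cos φ, so h·k = 1.
h = cos 50.3° / cos 45° = 0.6388/0.7071 = 0.9034.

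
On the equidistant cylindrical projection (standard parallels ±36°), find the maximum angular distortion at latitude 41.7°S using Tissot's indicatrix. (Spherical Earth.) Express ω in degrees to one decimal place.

With standard parallel φ₀ = 36°, the equirectangular projection gives x = Rλ cos φ₀, y = Rφ, so h = 1 and k = cos 36° / cos φ.
At 41.7°: h = 1.000, k = 1.084; principal scales a = 1.084, b = 1.000.
sin(ω/2) = (a − b)/(a + b) = 0.08355/2.084 = 0.04010, so ω = 2 arcsin(0.04010) ≈ 4.6°.

4.6°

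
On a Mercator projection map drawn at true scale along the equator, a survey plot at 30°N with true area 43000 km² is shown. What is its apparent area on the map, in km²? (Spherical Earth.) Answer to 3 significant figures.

The Mercator projection is conformal; its linear scale factor is the same in every direction and equals sec φ = 1/cos φ.
Areal scale = k² = sec²φ = 1/cos²(30°) = 1/0.8660² = 1.333.
Apparent area = 43000 × 1.333 ≈ 57300 km².

57300 km²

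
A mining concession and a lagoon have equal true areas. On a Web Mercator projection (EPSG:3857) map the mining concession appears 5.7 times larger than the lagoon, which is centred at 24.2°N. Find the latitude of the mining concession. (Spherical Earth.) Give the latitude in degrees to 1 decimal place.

On Mercator, (apparent₁)/(apparent₂) = sec²φ₁ / sec²φ₂ when true areas are equal.
cos²φ₂ / cos²φ₁ = 5.7  ⇒  cos φ₁ = cos 24.2° / √5.7 = 0.9121/2.387 = 0.3820.
φ₁ = arccos(0.3820) ≈ 67.5°.

67.5°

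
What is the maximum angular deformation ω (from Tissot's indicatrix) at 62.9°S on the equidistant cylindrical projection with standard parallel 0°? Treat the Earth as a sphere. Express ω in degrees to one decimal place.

43.9°

For the equirectangular projection with φ₀ = 0 (plate carrée), h = 1 along meridians and k = sec φ along parallels.
At 62.9°: h = 1.000, k = 2.195; principal scales a = 2.195, b = 1.000.
sin(ω/2) = (a − b)/(a + b) = 1.195/3.195 = 0.3741, so ω = 2 arcsin(0.3741) ≈ 43.9°.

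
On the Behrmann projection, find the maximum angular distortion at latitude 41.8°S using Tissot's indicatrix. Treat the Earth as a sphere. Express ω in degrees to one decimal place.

Behrmann is a cylindrical equal-area projection with standard parallels at ±30°. Cylindrical equal-area (φ₀ = 30°): h = cos φ / cos 30° along meridians, k = cos 30° / cos φ along parallels; h·k = 1.
At 41.8°: h = 0.8608, k = 1.162; principal scales a = 1.162, b = 0.8608.
sin(ω/2) = (a − b)/(a + b) = 0.3009/2.023 = 0.1488, so ω = 2 arcsin(0.1488) ≈ 17.1°.

17.1°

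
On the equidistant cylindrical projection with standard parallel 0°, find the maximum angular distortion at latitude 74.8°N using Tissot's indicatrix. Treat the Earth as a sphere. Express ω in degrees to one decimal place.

71.5°

For the equirectangular projection with φ₀ = 0 (plate carrée), h = 1 along meridians and k = sec φ along parallels.
At 74.8°: h = 1.000, k = 3.814; principal scales a = 3.814, b = 1.000.
sin(ω/2) = (a − b)/(a + b) = 2.814/4.814 = 0.5845, so ω = 2 arcsin(0.5845) ≈ 71.5°.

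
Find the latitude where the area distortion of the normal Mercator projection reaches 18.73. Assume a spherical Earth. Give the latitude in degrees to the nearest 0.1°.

Mercator areal scale is sec²φ.
sec²φ = 18.73  ⇒  cos²φ = 0.05339  ⇒  cos φ = 0.2311.
φ = arccos(0.2311) ≈ 76.6°.

76.6°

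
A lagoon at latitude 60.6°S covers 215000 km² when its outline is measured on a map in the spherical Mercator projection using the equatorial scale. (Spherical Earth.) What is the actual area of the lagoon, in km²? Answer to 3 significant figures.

For Mercator, h = k = sec φ (a conformal cylindrical projection has a single point scale, 1/cos φ).
Areal scale = k² = sec²φ = 1/cos²(60.6°) = 1/0.4909² = 4.150.
True area = apparent / (areal scale) = 215000 / 4.150 ≈ 51800 km².

51800 km²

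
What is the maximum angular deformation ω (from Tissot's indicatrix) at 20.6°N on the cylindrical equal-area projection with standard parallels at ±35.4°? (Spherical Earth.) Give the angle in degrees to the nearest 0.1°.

A cylindrical equal-area projection with standard parallel φ₀ has meridian scale h = cos φ / cos φ₀ and parallel scale k = cos φ₀ / cos φ (so areas are preserved, h·k = 1).
At 20.6°: h = 1.148, k = 0.8708; principal scales a = 1.148, b = 0.8708.
sin(ω/2) = (a − b)/(a + b) = 0.2776/2.019 = 0.1375, so ω = 2 arcsin(0.1375) ≈ 15.8°.

15.8°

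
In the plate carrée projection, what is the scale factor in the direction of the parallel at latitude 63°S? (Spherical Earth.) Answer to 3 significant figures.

2.20

Plate carrée maps x = Rλ, y = Rφ. The meridian scale is h = 1 and the parallel scale is k = 1/cos φ = sec φ.
k = 1/cos 63° = 1/0.4540 = 2.203.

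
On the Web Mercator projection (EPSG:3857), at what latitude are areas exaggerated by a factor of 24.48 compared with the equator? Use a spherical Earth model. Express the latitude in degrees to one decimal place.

Mercator areal scale is sec²φ.
sec²φ = 24.48  ⇒  cos²φ = 0.04085  ⇒  cos φ = 0.2021.
φ = arccos(0.2021) ≈ 78.3°.

78.3°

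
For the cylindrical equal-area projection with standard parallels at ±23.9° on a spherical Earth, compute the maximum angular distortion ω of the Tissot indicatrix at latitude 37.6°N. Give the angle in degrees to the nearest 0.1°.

16.4°

Cylindrical equal-area (φ₀ = 23.9°): h = cos φ / cos 23.9° along meridians, k = cos 23.9° / cos φ along parallels; h·k = 1.
At 37.6°: h = 0.8666, k = 1.154; principal scales a = 1.154, b = 0.8666.
sin(ω/2) = (a − b)/(a + b) = 0.2873/2.021 = 0.1422, so ω = 2 arcsin(0.1422) ≈ 16.4°.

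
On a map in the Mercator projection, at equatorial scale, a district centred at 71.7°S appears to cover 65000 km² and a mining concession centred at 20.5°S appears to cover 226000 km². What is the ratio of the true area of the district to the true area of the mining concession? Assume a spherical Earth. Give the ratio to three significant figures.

0.0323

On Mercator the areal scale is sec²φ, so true area = apparent × cos²φ.
True area of district: 65000 × cos²(71.7°) = 65000 × 0.09859 = 6408 km².
True area of mining concession: 226000 × cos²(20.5°) = 226000 × 0.8774 = 198300 km².
Ratio = 6408 / 198300 ≈ 0.0323.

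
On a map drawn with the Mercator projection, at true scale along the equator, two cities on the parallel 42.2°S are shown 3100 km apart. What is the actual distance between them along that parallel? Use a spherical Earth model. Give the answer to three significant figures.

2300 km

Mercator is conformal, so the point scale is isotropic: h = k = sec φ = 1/cos φ.
Along the parallel at 42.2°, map distances are exaggerated by k = sec 42.2° = 1.350.
True distance = 3100 / 1.350 = 3100 × cos 42.2° ≈ 2300 km.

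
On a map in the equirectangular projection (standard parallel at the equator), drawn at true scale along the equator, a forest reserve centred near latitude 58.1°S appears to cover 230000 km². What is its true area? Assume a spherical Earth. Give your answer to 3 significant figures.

For the equirectangular projection with φ₀ = 0 (plate carrée), h = 1 along meridians and k = sec φ along parallels.
Areal scale = h·k = 1 × sec φ; at 58.1°, h = 1.000, k = 1.892, so h·k = 1.892.
True area = apparent / (areal scale) = 230000 / 1.892 ≈ 122000 km².

122000 km²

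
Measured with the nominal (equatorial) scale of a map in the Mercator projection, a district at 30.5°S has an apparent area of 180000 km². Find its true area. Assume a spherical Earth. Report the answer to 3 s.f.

134000 km²

For Mercator, h = k = sec φ (a conformal cylindrical projection has a single point scale, 1/cos φ).
Areal scale = k² = sec²φ = 1/cos²(30.5°) = 1/0.8616² = 1.347.
True area = apparent / (areal scale) = 180000 / 1.347 ≈ 134000 km².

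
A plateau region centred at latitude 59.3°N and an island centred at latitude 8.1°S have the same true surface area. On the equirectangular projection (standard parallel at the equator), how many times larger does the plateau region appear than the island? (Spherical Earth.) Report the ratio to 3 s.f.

1.94

In the plate carrée (x = Rλ, y = Rφ), meridians are true-scale (h = 1) and parallels are stretched by k = sec φ.
Areal scale at 59.3°: h·k = 1.000 × 1.959 = 1.959.
Areal scale at 8.1°: h·k = 1.000 × 1.010 = 1.010.
Ratio = 1.959/1.010 ≈ 1.94.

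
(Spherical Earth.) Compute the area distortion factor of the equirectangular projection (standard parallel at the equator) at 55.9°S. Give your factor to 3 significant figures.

1.78

For the equirectangular projection with φ₀ = 0 (plate carrée), h = 1 along meridians and k = sec φ along parallels.
Areal scale = h·k = 1 × sec φ; at 55.9°, h = 1.000, k = 1.784, so h·k = 1.784.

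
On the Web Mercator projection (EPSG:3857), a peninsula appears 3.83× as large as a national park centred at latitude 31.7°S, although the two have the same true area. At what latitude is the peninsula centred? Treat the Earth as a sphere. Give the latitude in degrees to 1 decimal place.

64.2°

On Mercator, (apparent₁)/(apparent₂) = sec²φ₁ / sec²φ₂ when true areas are equal.
cos²φ₂ / cos²φ₁ = 3.83  ⇒  cos φ₁ = cos 31.7° / √3.83 = 0.8508/1.957 = 0.4347.
φ₁ = arccos(0.4347) ≈ 64.2°.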